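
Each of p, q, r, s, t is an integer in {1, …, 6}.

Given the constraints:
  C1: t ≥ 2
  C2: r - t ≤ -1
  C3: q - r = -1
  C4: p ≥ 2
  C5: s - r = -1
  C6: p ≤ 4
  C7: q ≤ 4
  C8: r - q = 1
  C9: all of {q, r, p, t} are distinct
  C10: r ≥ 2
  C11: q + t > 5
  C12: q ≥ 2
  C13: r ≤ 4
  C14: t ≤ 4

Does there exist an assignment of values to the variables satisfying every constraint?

Unsatisfiable

Constraints 1, 4, 6, 7, 10, 12, 13, and 14 confine each of q, r, p, t to the 3 values {2, …, 4}.
Constraint 9 requires all 4 of them to be distinct, but only 3 values are available — impossible by the pigeonhole principle.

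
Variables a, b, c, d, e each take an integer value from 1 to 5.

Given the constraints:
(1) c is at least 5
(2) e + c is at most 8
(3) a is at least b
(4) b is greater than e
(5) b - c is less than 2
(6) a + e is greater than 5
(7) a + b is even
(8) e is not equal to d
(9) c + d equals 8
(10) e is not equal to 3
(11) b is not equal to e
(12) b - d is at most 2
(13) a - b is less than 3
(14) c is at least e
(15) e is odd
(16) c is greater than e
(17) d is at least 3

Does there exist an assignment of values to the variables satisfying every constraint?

One satisfying assignment is a = 5, b = 5, c = 5, d = 3, e = 1.
For the less obvious constraints — constraint 2: e + c = 6; constraint 5: b - c = 0 — and the others hold by inspection.

Satisfiable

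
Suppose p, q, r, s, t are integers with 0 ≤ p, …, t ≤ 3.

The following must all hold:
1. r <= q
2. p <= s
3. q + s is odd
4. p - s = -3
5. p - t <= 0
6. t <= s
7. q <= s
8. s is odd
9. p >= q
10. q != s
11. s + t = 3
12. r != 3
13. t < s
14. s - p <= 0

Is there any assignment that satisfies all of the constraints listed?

Unsatisfiable

Constraints 5, 13, and 14 give s ≤ p, p ≤ t, t < s. Chaining: s ≤ p ≤ t < s, which forces s < s — impossible.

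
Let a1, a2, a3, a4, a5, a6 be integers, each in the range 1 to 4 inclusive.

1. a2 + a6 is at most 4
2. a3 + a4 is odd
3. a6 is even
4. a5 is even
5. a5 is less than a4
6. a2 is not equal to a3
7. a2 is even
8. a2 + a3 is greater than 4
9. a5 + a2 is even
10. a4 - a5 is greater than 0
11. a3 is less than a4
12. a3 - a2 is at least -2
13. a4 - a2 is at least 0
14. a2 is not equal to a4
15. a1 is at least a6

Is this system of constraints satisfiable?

Take a1 = 2, a2 = 2, a3 = 3, a4 = 4, a5 = 2, a6 = 2. Then constraint 1: a2 + a6 = 4; constraint 8: a2 + a3 = 5, and every other listed constraint is also met.

Satisfiable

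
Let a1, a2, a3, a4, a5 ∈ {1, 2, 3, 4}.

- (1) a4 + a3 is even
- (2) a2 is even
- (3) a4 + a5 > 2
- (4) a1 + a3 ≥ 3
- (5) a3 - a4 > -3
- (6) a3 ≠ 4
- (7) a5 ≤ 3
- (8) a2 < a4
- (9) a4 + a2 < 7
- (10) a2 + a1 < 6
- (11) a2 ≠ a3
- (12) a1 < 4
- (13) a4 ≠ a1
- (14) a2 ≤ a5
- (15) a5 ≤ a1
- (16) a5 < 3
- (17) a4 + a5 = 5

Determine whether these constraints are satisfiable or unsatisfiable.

Satisfiable

Try a1 = 2, a2 = 2, a3 = 3, a4 = 3, a5 = 2.
Check constraint 3: a4 + a5 = 5; constraint 4: a1 + a3 = 5. The remaining constraints are straightforward to verify.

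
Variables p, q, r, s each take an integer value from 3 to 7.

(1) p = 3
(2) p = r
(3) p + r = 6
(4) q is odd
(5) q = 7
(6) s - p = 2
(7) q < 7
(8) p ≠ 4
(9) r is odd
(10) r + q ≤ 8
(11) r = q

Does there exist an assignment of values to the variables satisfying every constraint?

Constraint 1 fixes p = 3 and constraint 5 fixes q = 7. Constraints 2 and 11 give p = r = q, so p = q. But 3 ≠ 7 — contradiction.

Unsatisfiable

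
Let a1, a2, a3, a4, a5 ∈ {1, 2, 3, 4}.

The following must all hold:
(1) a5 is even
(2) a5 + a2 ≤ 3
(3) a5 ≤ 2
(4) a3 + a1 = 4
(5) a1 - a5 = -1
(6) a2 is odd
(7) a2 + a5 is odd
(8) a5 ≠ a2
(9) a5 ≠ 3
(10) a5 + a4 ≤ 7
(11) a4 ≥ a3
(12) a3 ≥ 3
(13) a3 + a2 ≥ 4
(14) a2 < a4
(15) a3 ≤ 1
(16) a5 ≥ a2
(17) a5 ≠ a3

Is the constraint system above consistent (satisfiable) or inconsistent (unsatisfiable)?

Unsatisfiable

From constraint 15: a3 ≤ 1. From constraints 3 and 16: a2 ≤ a5 ≤ 2. Hence a3 + a2 ≤ 3. But constraint 13 requires a3 + a2 ≥ 4, and 4 > 3. Contradiction.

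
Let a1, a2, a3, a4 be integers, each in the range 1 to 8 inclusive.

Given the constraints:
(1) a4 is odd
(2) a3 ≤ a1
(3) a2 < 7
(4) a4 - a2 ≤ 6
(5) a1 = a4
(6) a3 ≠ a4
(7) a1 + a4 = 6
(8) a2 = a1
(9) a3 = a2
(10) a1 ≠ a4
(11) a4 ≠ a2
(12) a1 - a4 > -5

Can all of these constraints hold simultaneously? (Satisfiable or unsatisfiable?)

From constraints 5, 8, and 9, a3 = a2 = a1 = a4, so a3 = a4. But constraint 6 says a3 ≠ a4. Contradiction.

Unsatisfiable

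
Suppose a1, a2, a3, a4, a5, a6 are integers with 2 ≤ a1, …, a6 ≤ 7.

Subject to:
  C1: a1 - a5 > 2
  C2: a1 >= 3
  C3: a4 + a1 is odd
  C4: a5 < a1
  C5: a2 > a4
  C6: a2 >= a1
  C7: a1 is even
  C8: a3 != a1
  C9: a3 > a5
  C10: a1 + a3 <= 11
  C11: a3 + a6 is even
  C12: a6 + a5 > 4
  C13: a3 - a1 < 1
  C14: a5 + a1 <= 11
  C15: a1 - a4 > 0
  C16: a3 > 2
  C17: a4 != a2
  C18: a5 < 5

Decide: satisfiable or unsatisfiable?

Satisfiable

Setting (a1, a2, a3, a4, a5, a6) = (6, 7, 5, 5, 2, 3) satisfies everything: constraint 1: a1 - a5 = 4; constraint 10: a1 + a3 = 11, and the others follow.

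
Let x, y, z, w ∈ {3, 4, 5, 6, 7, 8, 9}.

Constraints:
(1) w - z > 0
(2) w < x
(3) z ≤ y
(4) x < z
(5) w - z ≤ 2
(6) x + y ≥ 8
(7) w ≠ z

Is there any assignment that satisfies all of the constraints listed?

Constraints 1, 2, and 4 give x < z, z < w, w < x. Chaining: x < z < w < x, which forces x < x — impossible.

Unsatisfiable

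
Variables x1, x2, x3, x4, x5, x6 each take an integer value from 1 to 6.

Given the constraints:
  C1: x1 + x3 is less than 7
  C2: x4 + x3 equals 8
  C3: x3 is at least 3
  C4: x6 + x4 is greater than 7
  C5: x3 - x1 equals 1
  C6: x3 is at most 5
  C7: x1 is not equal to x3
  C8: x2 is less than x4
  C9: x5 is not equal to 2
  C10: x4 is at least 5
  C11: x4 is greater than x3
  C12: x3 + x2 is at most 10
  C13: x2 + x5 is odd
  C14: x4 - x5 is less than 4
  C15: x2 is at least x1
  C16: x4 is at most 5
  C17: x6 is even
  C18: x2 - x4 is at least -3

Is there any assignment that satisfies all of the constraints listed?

Satisfiable

Setting (x1, x2, x3, x4, x5, x6) = (2, 4, 3, 5, 3, 4) satisfies everything: constraint 1: x1 + x3 = 5; constraint 2: x4 + x3 = 8, and the others follow.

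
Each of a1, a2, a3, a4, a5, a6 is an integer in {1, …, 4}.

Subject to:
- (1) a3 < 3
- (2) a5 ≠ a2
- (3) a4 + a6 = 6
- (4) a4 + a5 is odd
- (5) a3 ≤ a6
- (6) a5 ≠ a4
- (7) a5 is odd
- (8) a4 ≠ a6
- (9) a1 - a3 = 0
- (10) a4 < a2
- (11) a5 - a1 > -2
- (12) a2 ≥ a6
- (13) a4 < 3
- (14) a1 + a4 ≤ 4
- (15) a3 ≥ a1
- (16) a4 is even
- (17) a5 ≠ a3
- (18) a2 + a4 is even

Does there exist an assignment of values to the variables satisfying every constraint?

Take a1 = 2, a2 = 4, a3 = 2, a4 = 2, a5 = 3, a6 = 4. Then constraint 3: a4 + a6 = 6; constraint 9: a1 - a3 = 0, and every other listed constraint is also met.

Satisfiable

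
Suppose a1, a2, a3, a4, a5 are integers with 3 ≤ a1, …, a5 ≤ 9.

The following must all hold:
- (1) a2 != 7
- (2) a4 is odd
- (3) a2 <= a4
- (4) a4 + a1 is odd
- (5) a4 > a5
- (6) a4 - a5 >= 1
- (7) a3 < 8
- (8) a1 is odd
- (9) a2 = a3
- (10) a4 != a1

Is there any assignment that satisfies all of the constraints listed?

Unsatisfiable

Constraint 2 makes a4 odd and constraint 8 makes a1 odd, so a4 + a1 must be even. Constraint 4 says a4 + a1 is odd — contradiction.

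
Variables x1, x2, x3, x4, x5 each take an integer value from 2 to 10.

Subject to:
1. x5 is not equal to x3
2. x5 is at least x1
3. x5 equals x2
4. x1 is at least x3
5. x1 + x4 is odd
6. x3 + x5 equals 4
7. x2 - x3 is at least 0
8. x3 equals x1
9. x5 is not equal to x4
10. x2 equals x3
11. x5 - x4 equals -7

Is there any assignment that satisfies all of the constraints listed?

From constraints 3 and 10, x5 = x2 = x3, so x5 = x3. But constraint 1 says x5 ≠ x3. Contradiction.

Unsatisfiable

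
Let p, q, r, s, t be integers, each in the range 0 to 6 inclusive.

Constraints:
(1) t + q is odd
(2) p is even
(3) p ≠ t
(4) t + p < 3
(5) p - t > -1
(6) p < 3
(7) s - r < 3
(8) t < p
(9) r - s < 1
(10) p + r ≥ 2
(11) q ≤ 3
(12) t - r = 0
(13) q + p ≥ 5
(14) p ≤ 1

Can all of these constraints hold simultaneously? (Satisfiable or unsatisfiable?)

Unsatisfiable

From constraint 11: q ≤ 3. From constraint 14: p ≤ 1. Hence q + p ≤ 4. But constraint 13 requires q + p ≥ 5, and 5 > 4. Contradiction.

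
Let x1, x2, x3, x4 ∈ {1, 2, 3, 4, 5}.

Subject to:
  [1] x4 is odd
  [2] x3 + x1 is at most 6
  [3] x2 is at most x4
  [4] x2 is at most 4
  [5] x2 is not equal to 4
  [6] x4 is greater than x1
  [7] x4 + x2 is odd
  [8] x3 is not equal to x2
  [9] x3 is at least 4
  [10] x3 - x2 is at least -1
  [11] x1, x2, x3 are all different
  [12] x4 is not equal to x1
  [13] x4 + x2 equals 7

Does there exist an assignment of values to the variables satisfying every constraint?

Satisfiable

The assignment x1 = 1, x2 = 2, x3 = 4, x4 = 5 works:
  constraint 2 holds since x3 + x1 = 5.
  constraint 10 holds since x3 - x2 = 2.
The rest check out directly.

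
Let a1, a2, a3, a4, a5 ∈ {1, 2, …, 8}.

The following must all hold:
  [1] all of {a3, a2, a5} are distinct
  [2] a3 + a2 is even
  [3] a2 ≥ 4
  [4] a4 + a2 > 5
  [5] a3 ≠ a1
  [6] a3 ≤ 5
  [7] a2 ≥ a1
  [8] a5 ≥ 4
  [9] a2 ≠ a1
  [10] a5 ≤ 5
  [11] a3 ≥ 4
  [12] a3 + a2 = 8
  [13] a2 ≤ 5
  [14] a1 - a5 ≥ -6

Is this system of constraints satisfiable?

Constraints 3, 6, 8, 10, 11, and 13 confine each of a3, a2, a5 to the 2 values {4, 5}.
Constraint 1 requires all 3 of them to be distinct, but only 2 values are available — impossible by the pigeonhole principle.

Unsatisfiable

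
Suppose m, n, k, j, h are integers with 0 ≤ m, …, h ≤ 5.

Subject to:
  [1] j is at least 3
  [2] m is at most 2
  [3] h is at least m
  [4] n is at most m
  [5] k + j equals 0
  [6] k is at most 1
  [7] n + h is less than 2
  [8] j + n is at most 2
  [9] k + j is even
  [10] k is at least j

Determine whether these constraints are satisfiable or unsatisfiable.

From constraint 1: j ≥ 3. From constraints 6 and 10: j ≤ k and k ≤ 1, so j ≤ 1. But 1 < 3, so no value of j works.

Unsatisfiable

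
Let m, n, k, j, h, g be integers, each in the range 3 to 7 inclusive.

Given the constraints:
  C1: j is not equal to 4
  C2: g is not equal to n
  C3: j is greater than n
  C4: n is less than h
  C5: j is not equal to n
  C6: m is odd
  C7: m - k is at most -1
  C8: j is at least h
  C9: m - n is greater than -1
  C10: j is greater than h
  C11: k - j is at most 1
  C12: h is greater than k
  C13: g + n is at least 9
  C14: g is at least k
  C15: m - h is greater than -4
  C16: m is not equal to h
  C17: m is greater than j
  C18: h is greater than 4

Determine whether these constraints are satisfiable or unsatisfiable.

Unsatisfiable

Constraints 7, 10, 12, and 17 give h < j, j < m, m < k, k < h. Chaining: h < j < m < k < h, which forces h < h — impossible.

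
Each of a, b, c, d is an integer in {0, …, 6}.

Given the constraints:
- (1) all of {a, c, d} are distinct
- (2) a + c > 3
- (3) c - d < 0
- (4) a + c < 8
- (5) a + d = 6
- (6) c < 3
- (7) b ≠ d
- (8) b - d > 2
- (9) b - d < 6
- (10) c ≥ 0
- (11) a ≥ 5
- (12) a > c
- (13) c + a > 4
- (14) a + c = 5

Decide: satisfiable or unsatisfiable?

One satisfying assignment is a = 5, b = 4, c = 0, d = 1.
For the less obvious constraints — constraint 2: a + c = 5; constraint 3: c - d = -1 — and the others hold by inspection.

Satisfiable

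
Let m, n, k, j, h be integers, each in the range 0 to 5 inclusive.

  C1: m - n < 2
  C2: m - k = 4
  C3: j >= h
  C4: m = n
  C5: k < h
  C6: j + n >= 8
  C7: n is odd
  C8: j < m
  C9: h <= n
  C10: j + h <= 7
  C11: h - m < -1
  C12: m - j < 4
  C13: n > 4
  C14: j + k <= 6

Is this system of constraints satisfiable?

Satisfiable

Setting (m, n, k, j, h) = (5, 5, 1, 3, 3) satisfies everything: constraint 1: m - n = 0; constraint 2: m - k = 4, and the others follow.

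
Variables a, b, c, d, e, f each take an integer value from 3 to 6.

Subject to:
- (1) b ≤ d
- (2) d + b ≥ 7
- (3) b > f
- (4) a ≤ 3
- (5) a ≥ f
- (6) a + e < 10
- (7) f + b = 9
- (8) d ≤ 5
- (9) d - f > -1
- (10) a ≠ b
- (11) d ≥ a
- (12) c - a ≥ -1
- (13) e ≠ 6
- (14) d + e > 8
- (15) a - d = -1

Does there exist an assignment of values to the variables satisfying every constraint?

From constraints 4 and 5: f ≤ a ≤ 3. From constraints 1 and 8: b ≤ d ≤ 5. Hence f + b ≤ 8. But constraint 7 requires f + b = 9, and 9 > 8. Contradiction.

Unsatisfiable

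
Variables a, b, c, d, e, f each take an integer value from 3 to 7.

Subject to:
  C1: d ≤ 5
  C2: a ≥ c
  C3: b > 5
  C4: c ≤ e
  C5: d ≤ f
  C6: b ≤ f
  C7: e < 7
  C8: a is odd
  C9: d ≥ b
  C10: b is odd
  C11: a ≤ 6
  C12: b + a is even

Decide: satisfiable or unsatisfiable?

Unsatisfiable

From constraint 3: b ≥ 6. From constraints 1 and 9: b ≤ d and d ≤ 5, so b ≤ 5. But 5 < 6, so no value of b works.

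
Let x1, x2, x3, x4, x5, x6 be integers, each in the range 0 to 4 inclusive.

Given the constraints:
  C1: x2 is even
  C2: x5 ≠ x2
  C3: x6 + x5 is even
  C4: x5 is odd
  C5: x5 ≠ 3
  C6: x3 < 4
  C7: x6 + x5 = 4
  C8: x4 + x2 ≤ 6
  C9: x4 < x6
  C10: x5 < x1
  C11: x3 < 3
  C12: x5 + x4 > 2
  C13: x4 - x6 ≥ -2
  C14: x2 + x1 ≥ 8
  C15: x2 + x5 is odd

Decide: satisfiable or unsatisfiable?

One satisfying assignment is x1 = 4, x2 = 4, x3 = 2, x4 = 2, x5 = 1, x6 = 3.
For the less obvious constraints — constraint 7: x6 + x5 = 4; constraint 8: x4 + x2 = 6 — and the others hold by inspection.

Satisfiable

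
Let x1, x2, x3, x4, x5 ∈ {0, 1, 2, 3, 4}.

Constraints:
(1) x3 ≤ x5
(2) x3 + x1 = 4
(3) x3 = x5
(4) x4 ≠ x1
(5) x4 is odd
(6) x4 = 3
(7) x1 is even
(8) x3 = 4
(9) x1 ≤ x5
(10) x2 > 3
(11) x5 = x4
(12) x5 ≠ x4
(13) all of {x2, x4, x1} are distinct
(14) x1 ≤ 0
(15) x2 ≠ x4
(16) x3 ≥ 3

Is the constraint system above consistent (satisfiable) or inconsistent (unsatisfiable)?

Unsatisfiable

Constraint 8 fixes x3 = 4 and constraint 6 fixes x4 = 3. Constraints 3 and 11 give x3 = x5 = x4, so x3 = x4. But 4 ≠ 3 — contradiction.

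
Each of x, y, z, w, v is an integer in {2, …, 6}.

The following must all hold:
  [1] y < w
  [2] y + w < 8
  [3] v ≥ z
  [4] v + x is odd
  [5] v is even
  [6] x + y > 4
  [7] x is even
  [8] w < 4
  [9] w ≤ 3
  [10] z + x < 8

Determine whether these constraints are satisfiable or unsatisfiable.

Constraint 5 makes v even and constraint 7 makes x even, so v + x must be even. Constraint 4 says v + x is odd — contradiction.

Unsatisfiable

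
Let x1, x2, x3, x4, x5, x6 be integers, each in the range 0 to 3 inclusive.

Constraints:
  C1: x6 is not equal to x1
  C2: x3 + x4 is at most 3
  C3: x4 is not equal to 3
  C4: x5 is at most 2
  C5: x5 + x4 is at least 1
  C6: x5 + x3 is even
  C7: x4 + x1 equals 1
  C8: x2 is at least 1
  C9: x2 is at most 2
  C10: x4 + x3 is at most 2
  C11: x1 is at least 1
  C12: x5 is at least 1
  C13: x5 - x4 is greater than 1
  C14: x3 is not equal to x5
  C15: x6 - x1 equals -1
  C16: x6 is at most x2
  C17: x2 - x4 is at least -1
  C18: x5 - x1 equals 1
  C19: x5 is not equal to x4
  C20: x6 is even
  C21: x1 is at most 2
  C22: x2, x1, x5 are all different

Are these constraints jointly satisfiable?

Unsatisfiable

Constraints 4, 8, 9, 11, 12, and 21 confine each of x2, x1, x5 to the 2 values {1, 2}.
Constraint 22 requires all 3 of them to be distinct, but only 2 values are available — impossible by the pigeonhole principle.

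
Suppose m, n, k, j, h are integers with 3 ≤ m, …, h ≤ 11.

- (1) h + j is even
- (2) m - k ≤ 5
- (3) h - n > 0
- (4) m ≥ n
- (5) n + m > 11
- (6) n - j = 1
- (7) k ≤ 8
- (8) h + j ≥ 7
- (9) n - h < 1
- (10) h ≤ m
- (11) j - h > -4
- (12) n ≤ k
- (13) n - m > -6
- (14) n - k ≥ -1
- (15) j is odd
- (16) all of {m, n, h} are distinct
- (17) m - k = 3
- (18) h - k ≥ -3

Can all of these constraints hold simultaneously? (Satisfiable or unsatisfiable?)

Take m = 8, n = 4, k = 5, j = 3, h = 5. Then constraint 2: m - k = 3; constraint 3: h - n = 1, and every other listed constraint is also met.

Satisfiable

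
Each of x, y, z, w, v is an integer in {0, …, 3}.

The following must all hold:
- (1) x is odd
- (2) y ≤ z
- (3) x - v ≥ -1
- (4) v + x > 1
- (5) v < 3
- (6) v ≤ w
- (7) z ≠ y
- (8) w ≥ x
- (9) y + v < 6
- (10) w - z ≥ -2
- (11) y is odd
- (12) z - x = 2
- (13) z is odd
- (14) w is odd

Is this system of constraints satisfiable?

Take x = 1, y = 1, z = 3, w = 3, v = 2. Then constraint 3: x - v = -1; constraint 4: v + x = 3; constraint 9: y + v = 3, and every other listed constraint is also met.

Satisfiable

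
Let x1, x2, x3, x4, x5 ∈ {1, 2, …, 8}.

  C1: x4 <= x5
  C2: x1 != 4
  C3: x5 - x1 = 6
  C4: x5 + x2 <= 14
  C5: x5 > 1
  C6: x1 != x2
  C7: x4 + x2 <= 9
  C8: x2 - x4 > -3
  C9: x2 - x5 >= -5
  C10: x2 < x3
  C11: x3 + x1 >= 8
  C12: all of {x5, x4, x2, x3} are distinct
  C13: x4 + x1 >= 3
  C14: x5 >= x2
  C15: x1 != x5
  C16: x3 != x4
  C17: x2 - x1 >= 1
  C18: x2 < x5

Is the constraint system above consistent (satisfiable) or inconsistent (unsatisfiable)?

Satisfiable

The assignment x1 = 1, x2 = 4, x3 = 8, x4 = 5, x5 = 7 works:
  constraint 3 holds since x5 - x1 = 6.
  constraint 4 holds since x5 + x2 = 11.
  constraint 7 holds since x4 + x2 = 9.
The rest check out directly.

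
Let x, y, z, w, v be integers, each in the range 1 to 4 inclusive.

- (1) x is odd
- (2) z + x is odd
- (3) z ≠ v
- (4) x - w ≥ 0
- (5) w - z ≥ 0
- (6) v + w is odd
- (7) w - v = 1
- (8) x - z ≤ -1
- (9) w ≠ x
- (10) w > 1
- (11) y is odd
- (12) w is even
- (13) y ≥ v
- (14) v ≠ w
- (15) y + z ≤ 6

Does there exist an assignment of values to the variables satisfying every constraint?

Unsatisfiable

Constraints 4, 5, and 8 give w − z ≥ 0, z − x ≥ 1, x − w ≥ 0.
Adding all 3 inequalities: the left sides telescope to 0, and the right sides sum to 0 + 1 + 0 = 1. So 0 ≥ 1, which is false.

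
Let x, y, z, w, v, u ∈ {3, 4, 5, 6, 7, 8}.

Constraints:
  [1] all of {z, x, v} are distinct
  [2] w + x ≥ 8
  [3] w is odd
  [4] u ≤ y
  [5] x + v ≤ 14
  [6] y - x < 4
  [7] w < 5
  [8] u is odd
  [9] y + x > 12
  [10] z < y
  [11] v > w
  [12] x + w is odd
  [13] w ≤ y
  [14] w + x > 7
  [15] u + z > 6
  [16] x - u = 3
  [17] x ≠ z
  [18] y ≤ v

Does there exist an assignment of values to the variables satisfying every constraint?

Satisfiable

The assignment x = 6, y = 8, z = 5, w = 3, v = 8, u = 3 works:
  constraint 2 holds since w + x = 9.
  constraint 5 holds since x + v = 14.
  constraint 6 holds since y - x = 2.
The rest check out directly.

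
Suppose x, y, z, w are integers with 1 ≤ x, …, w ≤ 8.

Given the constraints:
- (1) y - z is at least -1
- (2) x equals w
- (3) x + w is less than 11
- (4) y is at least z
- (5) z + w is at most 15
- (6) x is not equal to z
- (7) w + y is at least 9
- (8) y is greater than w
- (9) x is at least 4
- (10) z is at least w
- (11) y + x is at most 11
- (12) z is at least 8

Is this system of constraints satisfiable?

Unsatisfiable

From constraints 4 and 12: y ≥ z ≥ 8. From constraint 9: x ≥ 4. Hence y + x ≥ 12. But constraint 11 requires y + x ≤ 11, and 11 < 12. Contradiction.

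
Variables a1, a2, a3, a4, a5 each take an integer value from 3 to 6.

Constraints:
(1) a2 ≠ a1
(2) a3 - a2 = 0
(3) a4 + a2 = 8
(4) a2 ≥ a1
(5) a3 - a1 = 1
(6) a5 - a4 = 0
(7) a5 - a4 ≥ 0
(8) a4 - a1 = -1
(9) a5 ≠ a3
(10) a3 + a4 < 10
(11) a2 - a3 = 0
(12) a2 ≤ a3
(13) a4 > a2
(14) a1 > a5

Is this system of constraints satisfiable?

Unsatisfiable

Constraints 4, 7, 13, and 14 give a1 ≤ a2, a2 < a4, a4 ≤ a5, a5 < a1. Chaining: a1 ≤ a2 < a4 ≤ a5 < a1, which forces a1 < a1 — impossible.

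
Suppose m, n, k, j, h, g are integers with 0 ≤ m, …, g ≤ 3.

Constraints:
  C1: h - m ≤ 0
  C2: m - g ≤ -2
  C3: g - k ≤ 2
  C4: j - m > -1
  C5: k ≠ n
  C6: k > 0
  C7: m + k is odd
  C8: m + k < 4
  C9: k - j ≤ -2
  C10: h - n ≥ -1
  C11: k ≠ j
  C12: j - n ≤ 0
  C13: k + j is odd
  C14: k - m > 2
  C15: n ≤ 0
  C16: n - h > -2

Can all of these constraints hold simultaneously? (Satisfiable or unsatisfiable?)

Unsatisfiable

Constraints 1, 2, 3, 9, 10, and 12 give g − m ≥ 2, m − h ≥ 0, h − n ≥ -1, n − j ≥ 0, j − k ≥ 2, k − g ≥ -2.
Adding all 6 inequalities: the left sides telescope to 0, and the right sides sum to 2 + 0 + (-1) + 0 + 2 + (-2) = 1. So 0 ≥ 1, which is false.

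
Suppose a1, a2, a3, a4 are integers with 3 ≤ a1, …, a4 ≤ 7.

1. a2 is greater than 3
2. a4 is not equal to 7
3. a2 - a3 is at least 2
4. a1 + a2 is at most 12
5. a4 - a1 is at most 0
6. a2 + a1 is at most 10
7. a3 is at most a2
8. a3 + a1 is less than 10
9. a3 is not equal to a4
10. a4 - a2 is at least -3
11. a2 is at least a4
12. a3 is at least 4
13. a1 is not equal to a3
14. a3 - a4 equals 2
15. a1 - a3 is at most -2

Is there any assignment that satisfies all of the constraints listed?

Unsatisfiable

Constraints 3, 5, 10, and 15 give a3 − a1 ≥ 2, a1 − a4 ≥ 0, a4 − a2 ≥ -3, a2 − a3 ≥ 2.
Adding all 4 inequalities: the left sides telescope to 0, and the right sides sum to 2 + 0 + (-3) + 2 = 1. So 0 ≥ 1, which is false.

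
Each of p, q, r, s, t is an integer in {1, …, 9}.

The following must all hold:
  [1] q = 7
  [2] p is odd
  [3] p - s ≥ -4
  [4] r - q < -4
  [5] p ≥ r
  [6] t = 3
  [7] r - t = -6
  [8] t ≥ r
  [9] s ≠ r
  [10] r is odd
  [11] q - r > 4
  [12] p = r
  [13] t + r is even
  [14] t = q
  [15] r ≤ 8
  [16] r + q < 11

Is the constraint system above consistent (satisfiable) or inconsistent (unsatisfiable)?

Constraint 6 fixes t = 3 and constraint 1 fixes q = 7, but constraint 14 requires t = q. Since 3 ≠ 7, contradiction.

Unsatisfiable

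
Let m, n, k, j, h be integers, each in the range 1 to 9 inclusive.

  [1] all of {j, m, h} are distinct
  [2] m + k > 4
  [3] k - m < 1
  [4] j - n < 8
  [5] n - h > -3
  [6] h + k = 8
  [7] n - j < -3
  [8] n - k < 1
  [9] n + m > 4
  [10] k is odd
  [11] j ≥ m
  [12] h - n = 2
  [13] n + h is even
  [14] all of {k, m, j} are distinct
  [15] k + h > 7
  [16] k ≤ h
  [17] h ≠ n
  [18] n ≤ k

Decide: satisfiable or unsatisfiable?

One satisfying assignment is m = 4, n = 3, k = 3, j = 9, h = 5.
For the less obvious constraints — constraint 2: m + k = 7; constraint 3: k - m = -1 — and the others hold by inspection.

Satisfiable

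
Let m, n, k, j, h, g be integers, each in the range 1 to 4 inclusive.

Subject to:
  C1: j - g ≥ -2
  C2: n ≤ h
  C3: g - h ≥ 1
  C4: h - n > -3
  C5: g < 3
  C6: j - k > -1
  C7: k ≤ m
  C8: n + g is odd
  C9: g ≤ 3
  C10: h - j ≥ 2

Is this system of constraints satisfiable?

Constraints 1, 3, and 10 give g − h ≥ 1, h − j ≥ 2, j − g ≥ -2.
Adding all 3 inequalities: the left sides telescope to 0, and the right sides sum to 1 + 2 + (-2) = 1. So 0 ≥ 1, which is false.

Unsatisfiable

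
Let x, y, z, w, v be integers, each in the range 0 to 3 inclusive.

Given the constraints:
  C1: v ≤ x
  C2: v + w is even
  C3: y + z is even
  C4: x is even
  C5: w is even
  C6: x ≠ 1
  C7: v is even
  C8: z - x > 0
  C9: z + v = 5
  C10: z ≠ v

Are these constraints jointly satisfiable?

Satisfiable

One satisfying assignment is x = 2, y = 3, z = 3, w = 0, v = 2.
For the less obvious constraints — constraint 2: v + w = 2 is even; constraint 8: z - x = 1; constraint 9: z + v = 5 — and the others hold by inspection.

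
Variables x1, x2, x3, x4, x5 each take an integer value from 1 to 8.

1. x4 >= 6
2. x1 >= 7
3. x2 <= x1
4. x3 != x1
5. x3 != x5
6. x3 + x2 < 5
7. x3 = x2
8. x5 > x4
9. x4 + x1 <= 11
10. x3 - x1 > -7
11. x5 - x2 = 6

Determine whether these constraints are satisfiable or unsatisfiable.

Unsatisfiable

From constraint 1: x4 ≥ 6. From constraint 2: x1 ≥ 7. Hence x4 + x1 ≥ 13. But constraint 9 requires x4 + x1 ≤ 11, and 11 < 13. Contradiction.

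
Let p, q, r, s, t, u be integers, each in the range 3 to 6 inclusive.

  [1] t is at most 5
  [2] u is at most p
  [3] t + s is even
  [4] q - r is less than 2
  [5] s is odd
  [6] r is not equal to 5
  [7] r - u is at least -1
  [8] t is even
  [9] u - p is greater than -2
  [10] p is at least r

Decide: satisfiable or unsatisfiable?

Unsatisfiable

Constraint 8 makes t even and constraint 5 makes s odd, so t + s must be odd. Constraint 3 says t + s is even — contradiction.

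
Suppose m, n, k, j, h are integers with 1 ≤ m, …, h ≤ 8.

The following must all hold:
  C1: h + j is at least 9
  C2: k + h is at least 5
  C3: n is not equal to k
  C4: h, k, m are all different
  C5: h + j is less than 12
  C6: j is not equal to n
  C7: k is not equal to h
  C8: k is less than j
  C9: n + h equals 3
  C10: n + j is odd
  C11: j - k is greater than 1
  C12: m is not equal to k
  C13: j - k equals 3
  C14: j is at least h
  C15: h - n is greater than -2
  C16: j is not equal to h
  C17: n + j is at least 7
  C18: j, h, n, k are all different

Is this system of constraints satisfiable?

Satisfiable

Setting (m, n, k, j, h) = (7, 1, 5, 8, 2) satisfies everything: constraint 1: h + j = 10; constraint 2: k + h = 7, and the others follow.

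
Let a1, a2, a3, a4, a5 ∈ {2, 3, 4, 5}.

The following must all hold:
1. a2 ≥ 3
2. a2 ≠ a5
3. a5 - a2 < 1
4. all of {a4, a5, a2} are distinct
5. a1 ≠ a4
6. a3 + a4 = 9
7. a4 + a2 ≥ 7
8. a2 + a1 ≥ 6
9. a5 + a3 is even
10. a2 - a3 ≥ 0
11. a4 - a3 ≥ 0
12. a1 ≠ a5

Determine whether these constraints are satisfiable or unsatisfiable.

Satisfiable

Setting (a1, a2, a3, a4, a5) = (3, 4, 4, 5, 2) satisfies everything: constraint 3: a5 - a2 = -2; constraint 6: a3 + a4 = 9; constraint 7: a4 + a2 = 9, and the others follow.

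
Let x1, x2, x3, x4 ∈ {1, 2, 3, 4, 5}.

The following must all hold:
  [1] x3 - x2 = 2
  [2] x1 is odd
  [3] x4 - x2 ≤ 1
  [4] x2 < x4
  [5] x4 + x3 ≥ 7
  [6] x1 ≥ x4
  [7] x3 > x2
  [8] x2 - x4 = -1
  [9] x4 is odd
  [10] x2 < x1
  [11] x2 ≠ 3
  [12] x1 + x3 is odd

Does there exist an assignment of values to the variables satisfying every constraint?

Satisfiable

Take x1 = 3, x2 = 2, x3 = 4, x4 = 3. Then constraint 1: x3 - x2 = 2; constraint 3: x4 - x2 = 1, and every other listed constraint is also met.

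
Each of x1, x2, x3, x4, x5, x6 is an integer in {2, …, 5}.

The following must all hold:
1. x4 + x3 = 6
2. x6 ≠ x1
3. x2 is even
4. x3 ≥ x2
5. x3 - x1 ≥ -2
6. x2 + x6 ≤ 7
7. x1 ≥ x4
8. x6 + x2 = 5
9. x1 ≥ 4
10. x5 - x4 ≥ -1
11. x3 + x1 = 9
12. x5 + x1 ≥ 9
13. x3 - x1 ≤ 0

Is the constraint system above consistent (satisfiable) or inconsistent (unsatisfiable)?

Satisfiable

Take x1 = 5, x2 = 2, x3 = 4, x4 = 2, x5 = 4, x6 = 3. Then constraint 1: x4 + x3 = 6; constraint 5: x3 - x1 = -1; constraint 6: x2 + x6 = 5, and every other listed constraint is also met.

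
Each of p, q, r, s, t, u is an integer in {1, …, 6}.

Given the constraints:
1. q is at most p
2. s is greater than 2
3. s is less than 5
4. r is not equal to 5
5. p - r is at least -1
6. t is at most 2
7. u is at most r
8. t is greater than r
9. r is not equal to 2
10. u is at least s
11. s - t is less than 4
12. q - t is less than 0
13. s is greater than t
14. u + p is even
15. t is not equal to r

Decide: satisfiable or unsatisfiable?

Unsatisfiable

Constraints 7, 8, 10, and 13 give r < t, t < s, s ≤ u, u ≤ r. Chaining: r < t < s ≤ u ≤ r, which forces r < r — impossible.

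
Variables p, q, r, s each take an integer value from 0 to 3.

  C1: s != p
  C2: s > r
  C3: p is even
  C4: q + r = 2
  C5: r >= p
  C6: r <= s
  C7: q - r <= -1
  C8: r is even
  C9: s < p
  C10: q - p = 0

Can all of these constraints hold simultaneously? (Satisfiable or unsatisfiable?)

Unsatisfiable

Constraints 2, 5, and 9 give s < p, p ≤ r, r < s. Chaining: s < p ≤ r < s, which forces s < s — impossible.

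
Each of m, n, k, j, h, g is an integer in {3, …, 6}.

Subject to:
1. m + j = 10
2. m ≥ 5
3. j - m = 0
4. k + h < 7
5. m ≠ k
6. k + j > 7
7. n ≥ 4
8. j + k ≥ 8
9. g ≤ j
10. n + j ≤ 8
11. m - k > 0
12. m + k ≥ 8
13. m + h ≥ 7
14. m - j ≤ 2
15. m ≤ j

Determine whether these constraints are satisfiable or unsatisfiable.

From constraint 7: n ≥ 4. From constraints 2 and 15: j ≥ m ≥ 5. Hence n + j ≥ 9. But constraint 10 requires n + j ≤ 8, and 8 < 9. Contradiction.

Unsatisfiable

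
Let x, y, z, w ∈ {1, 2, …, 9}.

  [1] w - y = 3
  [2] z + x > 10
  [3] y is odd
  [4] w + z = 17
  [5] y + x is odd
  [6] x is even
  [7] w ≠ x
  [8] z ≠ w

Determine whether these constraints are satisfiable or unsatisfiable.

Setting (x, y, z, w) = (4, 5, 9, 8) satisfies everything: constraint 1: w - y = 3; constraint 2: z + x = 13; constraint 4: w + z = 17, and the others follow.

Satisfiable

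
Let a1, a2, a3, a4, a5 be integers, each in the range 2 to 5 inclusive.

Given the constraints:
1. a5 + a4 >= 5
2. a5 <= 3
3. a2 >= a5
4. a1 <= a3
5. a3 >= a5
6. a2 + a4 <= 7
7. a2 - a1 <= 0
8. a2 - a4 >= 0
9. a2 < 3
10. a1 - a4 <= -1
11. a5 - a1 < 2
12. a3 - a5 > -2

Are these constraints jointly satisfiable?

Constraints 7, 8, and 10 give a2 − a4 ≥ 0, a4 − a1 ≥ 1, a1 − a2 ≥ 0.
Adding all 3 inequalities: the left sides telescope to 0, and the right sides sum to 0 + 1 + 0 = 1. So 0 ≥ 1, which is false.

Unsatisfiable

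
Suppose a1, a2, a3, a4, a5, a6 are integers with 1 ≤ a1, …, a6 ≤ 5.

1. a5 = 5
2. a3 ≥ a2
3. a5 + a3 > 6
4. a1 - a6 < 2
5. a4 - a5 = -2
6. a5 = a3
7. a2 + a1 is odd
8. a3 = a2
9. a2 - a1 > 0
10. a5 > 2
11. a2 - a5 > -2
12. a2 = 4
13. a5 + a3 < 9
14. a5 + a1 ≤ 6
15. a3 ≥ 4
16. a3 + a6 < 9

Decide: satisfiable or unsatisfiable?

Unsatisfiable

Constraint 1 fixes a5 = 5 and constraint 12 fixes a2 = 4. Constraints 6 and 8 give a5 = a3 = a2, so a5 = a2. But 5 ≠ 4 — contradiction.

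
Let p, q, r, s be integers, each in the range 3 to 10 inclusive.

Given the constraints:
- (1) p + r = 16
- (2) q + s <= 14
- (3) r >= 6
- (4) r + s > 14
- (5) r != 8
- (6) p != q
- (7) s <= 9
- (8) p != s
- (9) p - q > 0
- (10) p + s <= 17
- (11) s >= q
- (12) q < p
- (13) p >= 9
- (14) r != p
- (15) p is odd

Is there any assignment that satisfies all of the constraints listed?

One satisfying assignment is p = 9, q = 6, r = 7, s = 8.
For the less obvious constraints — constraint 1: p + r = 16; constraint 2: q + s = 14 — and the others hold by inspection.

Satisfiable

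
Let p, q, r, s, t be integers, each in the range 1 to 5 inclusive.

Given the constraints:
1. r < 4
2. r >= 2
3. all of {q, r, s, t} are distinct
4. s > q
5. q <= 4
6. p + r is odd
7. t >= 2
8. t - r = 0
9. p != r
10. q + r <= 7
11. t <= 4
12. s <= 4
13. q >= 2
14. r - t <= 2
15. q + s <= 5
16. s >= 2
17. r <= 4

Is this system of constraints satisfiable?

Unsatisfiable

Constraints 2, 5, 7, 11, 12, 13, 16, and 17 confine each of q, r, s, t to the 3 values {2, …, 4}.
Constraint 3 requires all 4 of them to be distinct, but only 3 values are available — impossible by the pigeonhole principle.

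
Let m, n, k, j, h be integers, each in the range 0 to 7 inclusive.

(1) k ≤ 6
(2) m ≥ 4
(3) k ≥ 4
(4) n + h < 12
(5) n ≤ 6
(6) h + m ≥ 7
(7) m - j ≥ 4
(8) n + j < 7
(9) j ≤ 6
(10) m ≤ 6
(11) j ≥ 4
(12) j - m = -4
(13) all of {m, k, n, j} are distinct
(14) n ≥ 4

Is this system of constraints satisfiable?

Constraints 1, 2, 3, 5, 9, 10, 11, and 14 confine each of m, k, n, j to the 3 values {4, …, 6}.
Constraint 13 requires all 4 of them to be distinct, but only 3 values are available — impossible by the pigeonhole principle.

Unsatisfiable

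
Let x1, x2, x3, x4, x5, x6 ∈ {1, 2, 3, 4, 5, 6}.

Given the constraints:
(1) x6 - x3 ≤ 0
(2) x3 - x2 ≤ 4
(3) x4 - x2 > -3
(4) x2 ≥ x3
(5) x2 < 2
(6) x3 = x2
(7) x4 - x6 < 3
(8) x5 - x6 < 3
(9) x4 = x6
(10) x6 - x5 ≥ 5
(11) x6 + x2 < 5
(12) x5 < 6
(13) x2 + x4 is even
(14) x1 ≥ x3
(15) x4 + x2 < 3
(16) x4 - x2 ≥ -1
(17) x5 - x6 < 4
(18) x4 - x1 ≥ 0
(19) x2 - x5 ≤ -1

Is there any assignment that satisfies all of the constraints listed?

Constraints 1, 2, 10, and 19 give x5 − x2 ≥ 1, x2 − x3 ≥ -4, x3 − x6 ≥ 0, x6 − x5 ≥ 5.
Adding all 4 inequalities: the left sides telescope to 0, and the right sides sum to 1 + (-4) + 0 + 5 = 2. So 0 ≥ 2, which is false.

Unsatisfiable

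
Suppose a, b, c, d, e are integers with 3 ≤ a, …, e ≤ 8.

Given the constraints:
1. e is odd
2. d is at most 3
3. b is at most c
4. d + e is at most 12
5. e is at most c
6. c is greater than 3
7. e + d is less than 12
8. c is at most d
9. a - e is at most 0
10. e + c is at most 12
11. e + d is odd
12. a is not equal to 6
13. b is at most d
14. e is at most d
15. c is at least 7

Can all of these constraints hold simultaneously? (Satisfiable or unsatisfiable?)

From constraints 8 and 15: d ≥ c and c ≥ 7, so d ≥ 7. From constraint 2: d ≤ 3. But 3 < 7, so no value of d works.

Unsatisfiable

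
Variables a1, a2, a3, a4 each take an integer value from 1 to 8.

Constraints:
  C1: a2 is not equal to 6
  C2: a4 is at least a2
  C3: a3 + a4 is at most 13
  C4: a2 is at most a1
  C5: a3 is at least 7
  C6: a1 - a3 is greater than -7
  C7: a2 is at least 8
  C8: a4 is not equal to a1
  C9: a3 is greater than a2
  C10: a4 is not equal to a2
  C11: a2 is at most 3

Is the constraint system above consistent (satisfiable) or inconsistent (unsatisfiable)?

From constraint 5: a3 ≥ 7. From constraints 2 and 7: a4 ≥ a2 ≥ 8. Hence a3 + a4 ≥ 15. But constraint 3 requires a3 + a4 ≤ 13, and 13 < 15. Contradiction.

Unsatisfiable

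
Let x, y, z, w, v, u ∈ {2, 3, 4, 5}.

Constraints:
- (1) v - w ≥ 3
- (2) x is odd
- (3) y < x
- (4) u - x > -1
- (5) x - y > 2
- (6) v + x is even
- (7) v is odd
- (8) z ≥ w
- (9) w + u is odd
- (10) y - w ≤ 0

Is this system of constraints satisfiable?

One satisfying assignment is x = 5, y = 2, z = 5, w = 2, v = 5, u = 5.
For the less obvious constraints — constraint 1: v - w = 3; constraint 4: u - x = 0 — and the others hold by inspection.

Satisfiable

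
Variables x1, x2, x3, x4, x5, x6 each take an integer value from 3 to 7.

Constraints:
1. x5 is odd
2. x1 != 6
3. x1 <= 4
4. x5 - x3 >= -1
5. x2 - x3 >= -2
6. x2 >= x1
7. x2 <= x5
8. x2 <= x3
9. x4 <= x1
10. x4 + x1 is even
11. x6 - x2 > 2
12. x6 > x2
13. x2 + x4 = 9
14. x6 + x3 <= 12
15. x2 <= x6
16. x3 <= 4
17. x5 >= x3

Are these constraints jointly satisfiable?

Unsatisfiable

From constraints 8 and 16: x2 ≤ x3 ≤ 4. From constraints 3 and 9: x4 ≤ x1 ≤ 4. Hence x2 + x4 ≤ 8. But constraint 13 requires x2 + x4 = 9, and 9 > 8. Contradiction.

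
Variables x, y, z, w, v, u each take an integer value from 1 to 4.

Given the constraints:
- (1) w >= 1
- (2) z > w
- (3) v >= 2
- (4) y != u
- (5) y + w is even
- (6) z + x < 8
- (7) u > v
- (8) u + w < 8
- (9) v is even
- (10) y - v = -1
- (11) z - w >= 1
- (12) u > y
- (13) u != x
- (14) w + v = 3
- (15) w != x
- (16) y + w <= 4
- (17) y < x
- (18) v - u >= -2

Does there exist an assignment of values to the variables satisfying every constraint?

The assignment x = 2, y = 1, z = 4, w = 1, v = 2, u = 4 works:
  constraint 6 holds since z + x = 6.
  constraint 8 holds since u + w = 5.
The rest check out directly.

Satisfiable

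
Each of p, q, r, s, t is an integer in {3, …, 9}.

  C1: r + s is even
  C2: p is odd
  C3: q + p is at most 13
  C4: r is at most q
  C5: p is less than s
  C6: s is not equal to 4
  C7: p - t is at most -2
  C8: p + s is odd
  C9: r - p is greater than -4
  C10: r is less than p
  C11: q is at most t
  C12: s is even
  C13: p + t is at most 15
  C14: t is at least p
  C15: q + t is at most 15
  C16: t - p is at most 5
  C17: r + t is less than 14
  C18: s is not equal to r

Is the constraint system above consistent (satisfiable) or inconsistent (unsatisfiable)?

Satisfiable

One satisfying assignment is p = 5, q = 7, r = 4, s = 6, t = 8.
For the less obvious constraints — constraint 3: q + p = 12; constraint 7: p - t = -3; constraint 9: r - p = -1 — and the others hold by inspection.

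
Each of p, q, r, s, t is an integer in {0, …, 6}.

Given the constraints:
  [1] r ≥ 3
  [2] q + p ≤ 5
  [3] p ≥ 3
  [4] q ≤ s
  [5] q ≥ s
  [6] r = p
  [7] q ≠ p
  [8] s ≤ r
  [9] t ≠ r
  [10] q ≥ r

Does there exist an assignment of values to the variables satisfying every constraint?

From constraints 1 and 10: q ≥ r ≥ 3. From constraint 3: p ≥ 3. Hence q + p ≥ 6. But constraint 2 requires q + p ≤ 5, and 5 < 6. Contradiction.

Unsatisfiable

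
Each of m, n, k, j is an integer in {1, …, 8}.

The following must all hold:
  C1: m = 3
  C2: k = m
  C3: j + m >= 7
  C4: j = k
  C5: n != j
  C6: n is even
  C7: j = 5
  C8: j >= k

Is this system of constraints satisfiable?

Unsatisfiable

Constraint 7 fixes j = 5 and constraint 1 fixes m = 3. Constraints 2 and 4 give j = k = m, so j = m. But 5 ≠ 3 — contradiction.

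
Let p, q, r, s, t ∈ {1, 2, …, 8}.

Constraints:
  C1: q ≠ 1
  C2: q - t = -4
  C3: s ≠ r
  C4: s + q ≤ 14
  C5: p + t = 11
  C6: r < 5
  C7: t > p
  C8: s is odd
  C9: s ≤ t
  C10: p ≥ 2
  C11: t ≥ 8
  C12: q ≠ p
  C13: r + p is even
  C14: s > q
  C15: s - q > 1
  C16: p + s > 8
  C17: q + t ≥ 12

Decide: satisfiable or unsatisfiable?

The assignment p = 3, q = 4, r = 3, s = 7, t = 8 works:
  constraint 2 holds since q - t = -4.
  constraint 4 holds since s + q = 11.
The rest check out directly.

Satisfiable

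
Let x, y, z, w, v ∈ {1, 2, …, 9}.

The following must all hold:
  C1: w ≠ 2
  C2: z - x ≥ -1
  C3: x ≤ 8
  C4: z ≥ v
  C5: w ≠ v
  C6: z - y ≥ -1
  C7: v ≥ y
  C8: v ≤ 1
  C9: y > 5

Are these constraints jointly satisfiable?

From constraint 9: y ≥ 6. From constraints 7 and 8: y ≤ v and v ≤ 1, so y ≤ 1. But 1 < 6, so no value of y works.

Unsatisfiable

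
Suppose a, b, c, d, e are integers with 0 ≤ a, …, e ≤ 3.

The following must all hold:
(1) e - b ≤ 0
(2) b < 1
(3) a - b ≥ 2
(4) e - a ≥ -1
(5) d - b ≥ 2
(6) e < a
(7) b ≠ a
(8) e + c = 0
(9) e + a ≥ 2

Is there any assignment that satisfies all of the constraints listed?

Constraints 1, 3, and 4 give a − b ≥ 2, b − e ≥ 0, e − a ≥ -1.
Adding all 3 inequalities: the left sides telescope to 0, and the right sides sum to 2 + 0 + (-1) = 1. So 0 ≥ 1, which is false.

Unsatisfiable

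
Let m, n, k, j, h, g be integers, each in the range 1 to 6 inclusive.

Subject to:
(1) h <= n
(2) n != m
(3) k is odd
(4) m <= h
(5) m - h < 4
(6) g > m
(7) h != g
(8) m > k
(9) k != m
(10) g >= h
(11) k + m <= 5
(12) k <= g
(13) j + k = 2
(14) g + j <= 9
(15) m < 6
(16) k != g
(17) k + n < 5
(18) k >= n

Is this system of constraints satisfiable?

Unsatisfiable

Constraints 1, 4, 8, and 18 give n ≤ k, k < m, m ≤ h, h ≤ n. Chaining: n ≤ k < m ≤ h ≤ n, which forces n < n — impossible.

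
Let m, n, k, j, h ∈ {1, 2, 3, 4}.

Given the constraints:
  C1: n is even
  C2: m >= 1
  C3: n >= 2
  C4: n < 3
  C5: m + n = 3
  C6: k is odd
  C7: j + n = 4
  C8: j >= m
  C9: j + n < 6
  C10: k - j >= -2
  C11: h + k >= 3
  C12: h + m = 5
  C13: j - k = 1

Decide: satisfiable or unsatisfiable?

Try m = 1, n = 2, k = 1, j = 2, h = 4.
Check constraint 5: m + n = 3; constraint 7: j + n = 4. The remaining constraints are straightforward to verify.

Satisfiable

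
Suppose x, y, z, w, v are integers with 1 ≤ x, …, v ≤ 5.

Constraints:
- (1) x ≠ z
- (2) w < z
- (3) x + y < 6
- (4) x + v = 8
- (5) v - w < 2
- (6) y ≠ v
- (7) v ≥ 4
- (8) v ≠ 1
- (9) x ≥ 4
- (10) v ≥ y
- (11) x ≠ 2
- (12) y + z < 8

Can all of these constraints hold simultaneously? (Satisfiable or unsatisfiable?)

Satisfiable

Try x = 4, y = 1, z = 5, w = 3, v = 4.
Check constraint 3: x + y = 5; constraint 4: x + v = 8; constraint 5: v - w = 1. The remaining constraints are straightforward to verify.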